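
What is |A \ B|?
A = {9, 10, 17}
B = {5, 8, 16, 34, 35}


Set A = {9, 10, 17}
Set B = {5, 8, 16, 34, 35}
A \ B = {9, 10, 17}
|A \ B| = 3

3


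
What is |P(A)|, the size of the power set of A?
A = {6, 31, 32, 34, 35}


Set A = {6, 31, 32, 34, 35}
|A| = 5
The power set P(A) contains all subsets of A.
|P(A)| = 2^|A| = 2^5 = 32

32


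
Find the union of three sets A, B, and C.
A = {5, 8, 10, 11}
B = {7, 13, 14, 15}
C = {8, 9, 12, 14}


Set A = {5, 8, 10, 11}
Set B = {7, 13, 14, 15}
Set C = {8, 9, 12, 14}
First, A ∪ B = {5, 7, 8, 10, 11, 13, 14, 15}
Then, (A ∪ B) ∪ C = {5, 7, 8, 9, 10, 11, 12, 13, 14, 15}

{5, 7, 8, 9, 10, 11, 12, 13, 14, 15}


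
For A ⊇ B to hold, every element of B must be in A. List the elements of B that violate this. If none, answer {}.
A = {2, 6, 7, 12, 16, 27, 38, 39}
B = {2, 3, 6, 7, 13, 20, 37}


Set A = {2, 6, 7, 12, 16, 27, 38, 39}
Set B = {2, 3, 6, 7, 13, 20, 37}
Check each element of B against A:
2 ∈ A, 3 ∉ A (include), 6 ∈ A, 7 ∈ A, 13 ∉ A (include), 20 ∉ A (include), 37 ∉ A (include)
Elements of B not in A: {3, 13, 20, 37}

{3, 13, 20, 37}


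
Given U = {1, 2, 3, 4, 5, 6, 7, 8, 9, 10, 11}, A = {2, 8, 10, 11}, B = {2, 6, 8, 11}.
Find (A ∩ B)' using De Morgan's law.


U = {1, 2, 3, 4, 5, 6, 7, 8, 9, 10, 11}
A = {2, 8, 10, 11}, B = {2, 6, 8, 11}
A ∩ B = {2, 8, 11}
(A ∩ B)' = U \ (A ∩ B) = {1, 3, 4, 5, 6, 7, 9, 10}
Verification via A' ∪ B': A' = {1, 3, 4, 5, 6, 7, 9}, B' = {1, 3, 4, 5, 7, 9, 10}
A' ∪ B' = {1, 3, 4, 5, 6, 7, 9, 10} ✓

{1, 3, 4, 5, 6, 7, 9, 10}


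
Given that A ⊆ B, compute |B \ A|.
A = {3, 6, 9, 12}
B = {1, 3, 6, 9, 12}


Set A = {3, 6, 9, 12}, |A| = 4
Set B = {1, 3, 6, 9, 12}, |B| = 5
Since A ⊆ B: B \ A = {1}
|B| - |A| = 5 - 4 = 1

1


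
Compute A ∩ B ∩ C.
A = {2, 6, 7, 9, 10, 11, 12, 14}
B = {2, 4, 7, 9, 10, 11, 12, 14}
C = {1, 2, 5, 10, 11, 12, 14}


Set A = {2, 6, 7, 9, 10, 11, 12, 14}
Set B = {2, 4, 7, 9, 10, 11, 12, 14}
Set C = {1, 2, 5, 10, 11, 12, 14}
First, A ∩ B = {2, 7, 9, 10, 11, 12, 14}
Then, (A ∩ B) ∩ C = {2, 10, 11, 12, 14}

{2, 10, 11, 12, 14}


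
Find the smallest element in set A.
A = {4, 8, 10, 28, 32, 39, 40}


Set A = {4, 8, 10, 28, 32, 39, 40}
Elements in ascending order: 4, 8, 10, 28, 32, 39, 40
The smallest element is 4.

4


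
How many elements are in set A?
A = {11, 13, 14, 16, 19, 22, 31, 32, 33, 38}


Set A = {11, 13, 14, 16, 19, 22, 31, 32, 33, 38}
Listing elements: 11, 13, 14, 16, 19, 22, 31, 32, 33, 38
Counting: 10 elements
|A| = 10

10


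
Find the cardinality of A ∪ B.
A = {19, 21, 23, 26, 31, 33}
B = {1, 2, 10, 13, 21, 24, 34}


Set A = {19, 21, 23, 26, 31, 33}, |A| = 6
Set B = {1, 2, 10, 13, 21, 24, 34}, |B| = 7
A ∩ B = {21}, |A ∩ B| = 1
|A ∪ B| = |A| + |B| - |A ∩ B| = 6 + 7 - 1 = 12

12


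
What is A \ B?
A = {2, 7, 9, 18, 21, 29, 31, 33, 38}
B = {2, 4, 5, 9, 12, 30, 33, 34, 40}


Set A = {2, 7, 9, 18, 21, 29, 31, 33, 38}
Set B = {2, 4, 5, 9, 12, 30, 33, 34, 40}
A \ B includes elements in A that are not in B.
Check each element of A:
2 (in B, remove), 7 (not in B, keep), 9 (in B, remove), 18 (not in B, keep), 21 (not in B, keep), 29 (not in B, keep), 31 (not in B, keep), 33 (in B, remove), 38 (not in B, keep)
A \ B = {7, 18, 21, 29, 31, 38}

{7, 18, 21, 29, 31, 38}


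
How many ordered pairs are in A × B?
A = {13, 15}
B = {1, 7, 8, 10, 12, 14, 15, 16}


Set A = {13, 15} has 2 elements.
Set B = {1, 7, 8, 10, 12, 14, 15, 16} has 8 elements.
|A × B| = |A| × |B| = 2 × 8 = 16

16


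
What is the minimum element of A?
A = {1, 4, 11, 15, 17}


Set A = {1, 4, 11, 15, 17}
Elements in ascending order: 1, 4, 11, 15, 17
The smallest element is 1.

1


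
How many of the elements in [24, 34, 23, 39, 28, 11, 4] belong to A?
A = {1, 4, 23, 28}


Set A = {1, 4, 23, 28}
Candidates: [24, 34, 23, 39, 28, 11, 4]
Check each candidate:
24 ∉ A, 34 ∉ A, 23 ∈ A, 39 ∉ A, 28 ∈ A, 11 ∉ A, 4 ∈ A
Count of candidates in A: 3

3


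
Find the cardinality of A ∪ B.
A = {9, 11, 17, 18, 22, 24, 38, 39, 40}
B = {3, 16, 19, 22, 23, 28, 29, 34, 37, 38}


Set A = {9, 11, 17, 18, 22, 24, 38, 39, 40}, |A| = 9
Set B = {3, 16, 19, 22, 23, 28, 29, 34, 37, 38}, |B| = 10
A ∩ B = {22, 38}, |A ∩ B| = 2
|A ∪ B| = |A| + |B| - |A ∩ B| = 9 + 10 - 2 = 17

17


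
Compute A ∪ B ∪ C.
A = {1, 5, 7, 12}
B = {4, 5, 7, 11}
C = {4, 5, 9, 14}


Set A = {1, 5, 7, 12}
Set B = {4, 5, 7, 11}
Set C = {4, 5, 9, 14}
First, A ∪ B = {1, 4, 5, 7, 11, 12}
Then, (A ∪ B) ∪ C = {1, 4, 5, 7, 9, 11, 12, 14}

{1, 4, 5, 7, 9, 11, 12, 14}


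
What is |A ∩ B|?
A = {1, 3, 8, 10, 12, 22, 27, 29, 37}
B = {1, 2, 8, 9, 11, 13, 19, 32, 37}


Set A = {1, 3, 8, 10, 12, 22, 27, 29, 37}
Set B = {1, 2, 8, 9, 11, 13, 19, 32, 37}
A ∩ B = {1, 8, 37}
|A ∩ B| = 3

3


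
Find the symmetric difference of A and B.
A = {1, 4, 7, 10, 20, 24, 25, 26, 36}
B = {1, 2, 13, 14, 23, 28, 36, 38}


Set A = {1, 4, 7, 10, 20, 24, 25, 26, 36}
Set B = {1, 2, 13, 14, 23, 28, 36, 38}
A △ B = (A \ B) ∪ (B \ A)
Elements in A but not B: {4, 7, 10, 20, 24, 25, 26}
Elements in B but not A: {2, 13, 14, 23, 28, 38}
A △ B = {2, 4, 7, 10, 13, 14, 20, 23, 24, 25, 26, 28, 38}

{2, 4, 7, 10, 13, 14, 20, 23, 24, 25, 26, 28, 38}


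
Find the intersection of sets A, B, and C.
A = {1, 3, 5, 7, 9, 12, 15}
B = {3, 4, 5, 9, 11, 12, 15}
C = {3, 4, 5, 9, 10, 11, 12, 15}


Set A = {1, 3, 5, 7, 9, 12, 15}
Set B = {3, 4, 5, 9, 11, 12, 15}
Set C = {3, 4, 5, 9, 10, 11, 12, 15}
First, A ∩ B = {3, 5, 9, 12, 15}
Then, (A ∩ B) ∩ C = {3, 5, 9, 12, 15}

{3, 5, 9, 12, 15}


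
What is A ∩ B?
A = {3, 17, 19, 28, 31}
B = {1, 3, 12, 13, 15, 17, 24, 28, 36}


Set A = {3, 17, 19, 28, 31}
Set B = {1, 3, 12, 13, 15, 17, 24, 28, 36}
A ∩ B includes only elements in both sets.
Check each element of A against B:
3 ✓, 17 ✓, 19 ✗, 28 ✓, 31 ✗
A ∩ B = {3, 17, 28}

{3, 17, 28}


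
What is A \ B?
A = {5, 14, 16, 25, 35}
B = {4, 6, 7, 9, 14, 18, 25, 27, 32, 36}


Set A = {5, 14, 16, 25, 35}
Set B = {4, 6, 7, 9, 14, 18, 25, 27, 32, 36}
A \ B includes elements in A that are not in B.
Check each element of A:
5 (not in B, keep), 14 (in B, remove), 16 (not in B, keep), 25 (in B, remove), 35 (not in B, keep)
A \ B = {5, 16, 35}

{5, 16, 35}


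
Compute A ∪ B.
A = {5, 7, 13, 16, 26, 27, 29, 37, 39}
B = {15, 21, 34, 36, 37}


Set A = {5, 7, 13, 16, 26, 27, 29, 37, 39}
Set B = {15, 21, 34, 36, 37}
A ∪ B includes all elements in either set.
Elements from A: {5, 7, 13, 16, 26, 27, 29, 37, 39}
Elements from B not already included: {15, 21, 34, 36}
A ∪ B = {5, 7, 13, 15, 16, 21, 26, 27, 29, 34, 36, 37, 39}

{5, 7, 13, 15, 16, 21, 26, 27, 29, 34, 36, 37, 39}


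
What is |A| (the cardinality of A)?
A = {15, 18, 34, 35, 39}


Set A = {15, 18, 34, 35, 39}
Listing elements: 15, 18, 34, 35, 39
Counting: 5 elements
|A| = 5

5


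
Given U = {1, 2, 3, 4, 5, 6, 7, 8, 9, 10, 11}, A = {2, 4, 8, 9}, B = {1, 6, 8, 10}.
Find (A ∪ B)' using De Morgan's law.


U = {1, 2, 3, 4, 5, 6, 7, 8, 9, 10, 11}
A = {2, 4, 8, 9}, B = {1, 6, 8, 10}
A ∪ B = {1, 2, 4, 6, 8, 9, 10}
(A ∪ B)' = U \ (A ∪ B) = {3, 5, 7, 11}
Verification via A' ∩ B': A' = {1, 3, 5, 6, 7, 10, 11}, B' = {2, 3, 4, 5, 7, 9, 11}
A' ∩ B' = {3, 5, 7, 11} ✓

{3, 5, 7, 11}


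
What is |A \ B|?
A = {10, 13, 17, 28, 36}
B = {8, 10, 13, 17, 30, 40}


Set A = {10, 13, 17, 28, 36}
Set B = {8, 10, 13, 17, 30, 40}
A \ B = {28, 36}
|A \ B| = 2

2


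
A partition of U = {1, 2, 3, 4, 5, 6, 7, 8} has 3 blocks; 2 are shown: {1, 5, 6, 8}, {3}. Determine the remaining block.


U = {1, 2, 3, 4, 5, 6, 7, 8}
Shown blocks: {1, 5, 6, 8}, {3}
A partition's blocks are pairwise disjoint and cover U, so the missing block = U \ (union of shown blocks).
Union of shown blocks: {1, 3, 5, 6, 8}
Missing block = U \ (union) = {2, 4, 7}

{2, 4, 7}


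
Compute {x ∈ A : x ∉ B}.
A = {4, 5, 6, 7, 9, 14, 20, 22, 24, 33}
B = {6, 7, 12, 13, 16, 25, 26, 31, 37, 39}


Set A = {4, 5, 6, 7, 9, 14, 20, 22, 24, 33}
Set B = {6, 7, 12, 13, 16, 25, 26, 31, 37, 39}
Check each element of A against B:
4 ∉ B (include), 5 ∉ B (include), 6 ∈ B, 7 ∈ B, 9 ∉ B (include), 14 ∉ B (include), 20 ∉ B (include), 22 ∉ B (include), 24 ∉ B (include), 33 ∉ B (include)
Elements of A not in B: {4, 5, 9, 14, 20, 22, 24, 33}

{4, 5, 9, 14, 20, 22, 24, 33}


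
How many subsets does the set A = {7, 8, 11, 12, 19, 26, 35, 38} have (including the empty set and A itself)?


Set A = {7, 8, 11, 12, 19, 26, 35, 38}
|A| = 8
The power set P(A) contains all subsets of A.
|P(A)| = 2^|A| = 2^8 = 256

256


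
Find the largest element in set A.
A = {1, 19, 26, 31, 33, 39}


Set A = {1, 19, 26, 31, 33, 39}
Elements in ascending order: 1, 19, 26, 31, 33, 39
The largest element is 39.

39


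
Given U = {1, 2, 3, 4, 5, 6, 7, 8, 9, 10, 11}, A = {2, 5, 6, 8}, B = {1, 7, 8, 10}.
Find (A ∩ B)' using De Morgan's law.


U = {1, 2, 3, 4, 5, 6, 7, 8, 9, 10, 11}
A = {2, 5, 6, 8}, B = {1, 7, 8, 10}
A ∩ B = {8}
(A ∩ B)' = U \ (A ∩ B) = {1, 2, 3, 4, 5, 6, 7, 9, 10, 11}
Verification via A' ∪ B': A' = {1, 3, 4, 7, 9, 10, 11}, B' = {2, 3, 4, 5, 6, 9, 11}
A' ∪ B' = {1, 2, 3, 4, 5, 6, 7, 9, 10, 11} ✓

{1, 2, 3, 4, 5, 6, 7, 9, 10, 11}


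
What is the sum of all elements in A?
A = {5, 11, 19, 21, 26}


Set A = {5, 11, 19, 21, 26}
Sum = 5 + 11 + 19 + 21 + 26 = 82

82


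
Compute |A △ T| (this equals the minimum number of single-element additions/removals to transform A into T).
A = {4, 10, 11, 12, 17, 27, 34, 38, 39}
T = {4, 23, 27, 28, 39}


Set A = {4, 10, 11, 12, 17, 27, 34, 38, 39}
Set T = {4, 23, 27, 28, 39}
Elements to remove from A (in A, not in T): {10, 11, 12, 17, 34, 38} → 6 removals
Elements to add to A (in T, not in A): {23, 28} → 2 additions
Total edits = 6 + 2 = 8

8


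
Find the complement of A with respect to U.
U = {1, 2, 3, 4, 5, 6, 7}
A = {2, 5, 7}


Universal set U = {1, 2, 3, 4, 5, 6, 7}
Set A = {2, 5, 7}
A' = U \ A = elements in U but not in A
Checking each element of U:
1 (not in A, include), 2 (in A, exclude), 3 (not in A, include), 4 (not in A, include), 5 (in A, exclude), 6 (not in A, include), 7 (in A, exclude)
A' = {1, 3, 4, 6}

{1, 3, 4, 6}


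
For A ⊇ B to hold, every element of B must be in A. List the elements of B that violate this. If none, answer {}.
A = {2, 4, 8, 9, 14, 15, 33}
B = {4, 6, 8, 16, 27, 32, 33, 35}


Set A = {2, 4, 8, 9, 14, 15, 33}
Set B = {4, 6, 8, 16, 27, 32, 33, 35}
Check each element of B against A:
4 ∈ A, 6 ∉ A (include), 8 ∈ A, 16 ∉ A (include), 27 ∉ A (include), 32 ∉ A (include), 33 ∈ A, 35 ∉ A (include)
Elements of B not in A: {6, 16, 27, 32, 35}

{6, 16, 27, 32, 35}


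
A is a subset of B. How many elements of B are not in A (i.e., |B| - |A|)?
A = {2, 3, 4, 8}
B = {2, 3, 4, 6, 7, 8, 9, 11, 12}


Set A = {2, 3, 4, 8}, |A| = 4
Set B = {2, 3, 4, 6, 7, 8, 9, 11, 12}, |B| = 9
Since A ⊆ B: B \ A = {6, 7, 9, 11, 12}
|B| - |A| = 9 - 4 = 5

5


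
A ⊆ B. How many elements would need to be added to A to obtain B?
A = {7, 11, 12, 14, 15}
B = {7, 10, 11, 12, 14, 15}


Set A = {7, 11, 12, 14, 15}, |A| = 5
Set B = {7, 10, 11, 12, 14, 15}, |B| = 6
Since A ⊆ B: B \ A = {10}
|B| - |A| = 6 - 5 = 1

1


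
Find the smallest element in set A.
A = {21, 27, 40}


Set A = {21, 27, 40}
Elements in ascending order: 21, 27, 40
The smallest element is 21.

21


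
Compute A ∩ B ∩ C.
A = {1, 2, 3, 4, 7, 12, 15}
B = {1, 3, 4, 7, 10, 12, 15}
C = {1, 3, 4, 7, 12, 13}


Set A = {1, 2, 3, 4, 7, 12, 15}
Set B = {1, 3, 4, 7, 10, 12, 15}
Set C = {1, 3, 4, 7, 12, 13}
First, A ∩ B = {1, 3, 4, 7, 12, 15}
Then, (A ∩ B) ∩ C = {1, 3, 4, 7, 12}

{1, 3, 4, 7, 12}


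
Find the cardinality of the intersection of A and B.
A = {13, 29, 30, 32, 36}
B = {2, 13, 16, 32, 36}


Set A = {13, 29, 30, 32, 36}
Set B = {2, 13, 16, 32, 36}
A ∩ B = {13, 32, 36}
|A ∩ B| = 3

3


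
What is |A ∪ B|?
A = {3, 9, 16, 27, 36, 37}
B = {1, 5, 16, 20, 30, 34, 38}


Set A = {3, 9, 16, 27, 36, 37}, |A| = 6
Set B = {1, 5, 16, 20, 30, 34, 38}, |B| = 7
A ∩ B = {16}, |A ∩ B| = 1
|A ∪ B| = |A| + |B| - |A ∩ B| = 6 + 7 - 1 = 12

12


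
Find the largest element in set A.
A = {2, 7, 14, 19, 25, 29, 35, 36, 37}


Set A = {2, 7, 14, 19, 25, 29, 35, 36, 37}
Elements in ascending order: 2, 7, 14, 19, 25, 29, 35, 36, 37
The largest element is 37.

37


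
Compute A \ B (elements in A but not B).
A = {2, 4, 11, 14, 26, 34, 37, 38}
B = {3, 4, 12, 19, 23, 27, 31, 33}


Set A = {2, 4, 11, 14, 26, 34, 37, 38}
Set B = {3, 4, 12, 19, 23, 27, 31, 33}
A \ B includes elements in A that are not in B.
Check each element of A:
2 (not in B, keep), 4 (in B, remove), 11 (not in B, keep), 14 (not in B, keep), 26 (not in B, keep), 34 (not in B, keep), 37 (not in B, keep), 38 (not in B, keep)
A \ B = {2, 11, 14, 26, 34, 37, 38}

{2, 11, 14, 26, 34, 37, 38}


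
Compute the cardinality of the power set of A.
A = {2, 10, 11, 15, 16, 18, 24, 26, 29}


Set A = {2, 10, 11, 15, 16, 18, 24, 26, 29}
|A| = 9
The power set P(A) contains all subsets of A.
|P(A)| = 2^|A| = 2^9 = 512

512


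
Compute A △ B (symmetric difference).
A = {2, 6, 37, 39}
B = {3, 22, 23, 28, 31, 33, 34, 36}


Set A = {2, 6, 37, 39}
Set B = {3, 22, 23, 28, 31, 33, 34, 36}
A △ B = (A \ B) ∪ (B \ A)
Elements in A but not B: {2, 6, 37, 39}
Elements in B but not A: {3, 22, 23, 28, 31, 33, 34, 36}
A △ B = {2, 3, 6, 22, 23, 28, 31, 33, 34, 36, 37, 39}

{2, 3, 6, 22, 23, 28, 31, 33, 34, 36, 37, 39}


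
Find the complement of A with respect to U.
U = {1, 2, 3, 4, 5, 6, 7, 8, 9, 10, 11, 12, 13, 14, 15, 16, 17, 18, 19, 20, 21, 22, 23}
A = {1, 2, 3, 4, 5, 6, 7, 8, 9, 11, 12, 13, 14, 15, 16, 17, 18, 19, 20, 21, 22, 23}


Universal set U = {1, 2, 3, 4, 5, 6, 7, 8, 9, 10, 11, 12, 13, 14, 15, 16, 17, 18, 19, 20, 21, 22, 23}
Set A = {1, 2, 3, 4, 5, 6, 7, 8, 9, 11, 12, 13, 14, 15, 16, 17, 18, 19, 20, 21, 22, 23}
A' = U \ A = elements in U but not in A
Checking each element of U:
1 (in A, exclude), 2 (in A, exclude), 3 (in A, exclude), 4 (in A, exclude), 5 (in A, exclude), 6 (in A, exclude), 7 (in A, exclude), 8 (in A, exclude), 9 (in A, exclude), 10 (not in A, include), 11 (in A, exclude), 12 (in A, exclude), 13 (in A, exclude), 14 (in A, exclude), 15 (in A, exclude), 16 (in A, exclude), 17 (in A, exclude), 18 (in A, exclude), 19 (in A, exclude), 20 (in A, exclude), 21 (in A, exclude), 22 (in A, exclude), 23 (in A, exclude)
A' = {10}

{10}


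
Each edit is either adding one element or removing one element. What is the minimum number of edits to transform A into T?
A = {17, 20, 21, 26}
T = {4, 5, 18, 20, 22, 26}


Set A = {17, 20, 21, 26}
Set T = {4, 5, 18, 20, 22, 26}
Elements to remove from A (in A, not in T): {17, 21} → 2 removals
Elements to add to A (in T, not in A): {4, 5, 18, 22} → 4 additions
Total edits = 2 + 4 = 6

6


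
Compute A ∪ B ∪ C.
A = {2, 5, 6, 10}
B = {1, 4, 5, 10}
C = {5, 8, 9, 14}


Set A = {2, 5, 6, 10}
Set B = {1, 4, 5, 10}
Set C = {5, 8, 9, 14}
First, A ∪ B = {1, 2, 4, 5, 6, 10}
Then, (A ∪ B) ∪ C = {1, 2, 4, 5, 6, 8, 9, 10, 14}

{1, 2, 4, 5, 6, 8, 9, 10, 14}


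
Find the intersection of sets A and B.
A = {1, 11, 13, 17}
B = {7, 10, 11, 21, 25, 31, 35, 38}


Set A = {1, 11, 13, 17}
Set B = {7, 10, 11, 21, 25, 31, 35, 38}
A ∩ B includes only elements in both sets.
Check each element of A against B:
1 ✗, 11 ✓, 13 ✗, 17 ✗
A ∩ B = {11}

{11}


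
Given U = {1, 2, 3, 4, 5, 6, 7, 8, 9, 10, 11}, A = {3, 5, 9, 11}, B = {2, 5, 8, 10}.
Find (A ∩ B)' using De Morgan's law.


U = {1, 2, 3, 4, 5, 6, 7, 8, 9, 10, 11}
A = {3, 5, 9, 11}, B = {2, 5, 8, 10}
A ∩ B = {5}
(A ∩ B)' = U \ (A ∩ B) = {1, 2, 3, 4, 6, 7, 8, 9, 10, 11}
Verification via A' ∪ B': A' = {1, 2, 4, 6, 7, 8, 10}, B' = {1, 3, 4, 6, 7, 9, 11}
A' ∪ B' = {1, 2, 3, 4, 6, 7, 8, 9, 10, 11} ✓

{1, 2, 3, 4, 6, 7, 8, 9, 10, 11}


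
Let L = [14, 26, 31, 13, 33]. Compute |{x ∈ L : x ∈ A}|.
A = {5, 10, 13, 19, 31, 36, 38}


Set A = {5, 10, 13, 19, 31, 36, 38}
Candidates: [14, 26, 31, 13, 33]
Check each candidate:
14 ∉ A, 26 ∉ A, 31 ∈ A, 13 ∈ A, 33 ∉ A
Count of candidates in A: 2

2


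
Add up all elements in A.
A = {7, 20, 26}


Set A = {7, 20, 26}
Sum = 7 + 20 + 26 = 53

53


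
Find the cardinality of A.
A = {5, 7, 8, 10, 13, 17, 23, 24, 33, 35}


Set A = {5, 7, 8, 10, 13, 17, 23, 24, 33, 35}
Listing elements: 5, 7, 8, 10, 13, 17, 23, 24, 33, 35
Counting: 10 elements
|A| = 10

10


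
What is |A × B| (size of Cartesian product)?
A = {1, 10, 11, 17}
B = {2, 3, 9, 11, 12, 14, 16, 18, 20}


Set A = {1, 10, 11, 17} has 4 elements.
Set B = {2, 3, 9, 11, 12, 14, 16, 18, 20} has 9 elements.
|A × B| = |A| × |B| = 4 × 9 = 36

36


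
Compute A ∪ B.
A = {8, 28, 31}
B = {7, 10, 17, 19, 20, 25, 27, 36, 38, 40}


Set A = {8, 28, 31}
Set B = {7, 10, 17, 19, 20, 25, 27, 36, 38, 40}
A ∪ B includes all elements in either set.
Elements from A: {8, 28, 31}
Elements from B not already included: {7, 10, 17, 19, 20, 25, 27, 36, 38, 40}
A ∪ B = {7, 8, 10, 17, 19, 20, 25, 27, 28, 31, 36, 38, 40}

{7, 8, 10, 17, 19, 20, 25, 27, 28, 31, 36, 38, 40}


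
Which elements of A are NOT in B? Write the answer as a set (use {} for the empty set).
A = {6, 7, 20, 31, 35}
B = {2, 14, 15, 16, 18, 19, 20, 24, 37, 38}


Set A = {6, 7, 20, 31, 35}
Set B = {2, 14, 15, 16, 18, 19, 20, 24, 37, 38}
Check each element of A against B:
6 ∉ B (include), 7 ∉ B (include), 20 ∈ B, 31 ∉ B (include), 35 ∉ B (include)
Elements of A not in B: {6, 7, 31, 35}

{6, 7, 31, 35}


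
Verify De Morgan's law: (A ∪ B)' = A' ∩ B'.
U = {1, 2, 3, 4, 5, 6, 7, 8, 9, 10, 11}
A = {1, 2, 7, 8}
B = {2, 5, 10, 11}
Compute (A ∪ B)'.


U = {1, 2, 3, 4, 5, 6, 7, 8, 9, 10, 11}
A = {1, 2, 7, 8}, B = {2, 5, 10, 11}
A ∪ B = {1, 2, 5, 7, 8, 10, 11}
(A ∪ B)' = U \ (A ∪ B) = {3, 4, 6, 9}
Verification via A' ∩ B': A' = {3, 4, 5, 6, 9, 10, 11}, B' = {1, 3, 4, 6, 7, 8, 9}
A' ∩ B' = {3, 4, 6, 9} ✓

{3, 4, 6, 9}


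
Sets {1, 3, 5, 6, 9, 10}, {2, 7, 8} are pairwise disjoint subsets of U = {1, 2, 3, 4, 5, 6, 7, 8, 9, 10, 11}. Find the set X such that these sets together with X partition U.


U = {1, 2, 3, 4, 5, 6, 7, 8, 9, 10, 11}
Shown blocks: {1, 3, 5, 6, 9, 10}, {2, 7, 8}
A partition's blocks are pairwise disjoint and cover U, so the missing block = U \ (union of shown blocks).
Union of shown blocks: {1, 2, 3, 5, 6, 7, 8, 9, 10}
Missing block = U \ (union) = {4, 11}

{4, 11}


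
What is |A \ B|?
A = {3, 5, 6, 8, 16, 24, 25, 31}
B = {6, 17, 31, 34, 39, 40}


Set A = {3, 5, 6, 8, 16, 24, 25, 31}
Set B = {6, 17, 31, 34, 39, 40}
A \ B = {3, 5, 8, 16, 24, 25}
|A \ B| = 6

6


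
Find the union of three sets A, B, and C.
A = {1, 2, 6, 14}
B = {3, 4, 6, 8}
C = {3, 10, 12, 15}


Set A = {1, 2, 6, 14}
Set B = {3, 4, 6, 8}
Set C = {3, 10, 12, 15}
First, A ∪ B = {1, 2, 3, 4, 6, 8, 14}
Then, (A ∪ B) ∪ C = {1, 2, 3, 4, 6, 8, 10, 12, 14, 15}

{1, 2, 3, 4, 6, 8, 10, 12, 14, 15}


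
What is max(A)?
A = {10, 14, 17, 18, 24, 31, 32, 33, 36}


Set A = {10, 14, 17, 18, 24, 31, 32, 33, 36}
Elements in ascending order: 10, 14, 17, 18, 24, 31, 32, 33, 36
The largest element is 36.

36


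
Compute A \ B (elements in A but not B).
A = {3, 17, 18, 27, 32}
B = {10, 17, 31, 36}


Set A = {3, 17, 18, 27, 32}
Set B = {10, 17, 31, 36}
A \ B includes elements in A that are not in B.
Check each element of A:
3 (not in B, keep), 17 (in B, remove), 18 (not in B, keep), 27 (not in B, keep), 32 (not in B, keep)
A \ B = {3, 18, 27, 32}

{3, 18, 27, 32}


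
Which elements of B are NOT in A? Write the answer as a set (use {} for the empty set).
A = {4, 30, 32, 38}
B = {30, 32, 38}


Set A = {4, 30, 32, 38}
Set B = {30, 32, 38}
Check each element of B against A:
30 ∈ A, 32 ∈ A, 38 ∈ A
Elements of B not in A: {}

{}


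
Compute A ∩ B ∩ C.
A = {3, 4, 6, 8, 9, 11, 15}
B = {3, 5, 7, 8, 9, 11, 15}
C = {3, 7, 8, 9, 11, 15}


Set A = {3, 4, 6, 8, 9, 11, 15}
Set B = {3, 5, 7, 8, 9, 11, 15}
Set C = {3, 7, 8, 9, 11, 15}
First, A ∩ B = {3, 8, 9, 11, 15}
Then, (A ∩ B) ∩ C = {3, 8, 9, 11, 15}

{3, 8, 9, 11, 15}


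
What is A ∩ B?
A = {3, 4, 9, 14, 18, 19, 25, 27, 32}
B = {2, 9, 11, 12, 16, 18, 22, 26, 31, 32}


Set A = {3, 4, 9, 14, 18, 19, 25, 27, 32}
Set B = {2, 9, 11, 12, 16, 18, 22, 26, 31, 32}
A ∩ B includes only elements in both sets.
Check each element of A against B:
3 ✗, 4 ✗, 9 ✓, 14 ✗, 18 ✓, 19 ✗, 25 ✗, 27 ✗, 32 ✓
A ∩ B = {9, 18, 32}

{9, 18, 32}


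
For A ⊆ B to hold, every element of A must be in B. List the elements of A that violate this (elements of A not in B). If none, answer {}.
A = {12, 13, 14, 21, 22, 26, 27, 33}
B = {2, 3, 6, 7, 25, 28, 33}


Set A = {12, 13, 14, 21, 22, 26, 27, 33}
Set B = {2, 3, 6, 7, 25, 28, 33}
Check each element of A against B:
12 ∉ B (include), 13 ∉ B (include), 14 ∉ B (include), 21 ∉ B (include), 22 ∉ B (include), 26 ∉ B (include), 27 ∉ B (include), 33 ∈ B
Elements of A not in B: {12, 13, 14, 21, 22, 26, 27}

{12, 13, 14, 21, 22, 26, 27}


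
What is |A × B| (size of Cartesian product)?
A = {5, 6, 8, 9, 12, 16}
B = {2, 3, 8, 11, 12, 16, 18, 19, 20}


Set A = {5, 6, 8, 9, 12, 16} has 6 elements.
Set B = {2, 3, 8, 11, 12, 16, 18, 19, 20} has 9 elements.
|A × B| = |A| × |B| = 6 × 9 = 54

54


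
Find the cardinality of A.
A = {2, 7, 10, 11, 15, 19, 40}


Set A = {2, 7, 10, 11, 15, 19, 40}
Listing elements: 2, 7, 10, 11, 15, 19, 40
Counting: 7 elements
|A| = 7

7


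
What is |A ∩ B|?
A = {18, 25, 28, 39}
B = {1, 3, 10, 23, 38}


Set A = {18, 25, 28, 39}
Set B = {1, 3, 10, 23, 38}
A ∩ B = {}
|A ∩ B| = 0

0


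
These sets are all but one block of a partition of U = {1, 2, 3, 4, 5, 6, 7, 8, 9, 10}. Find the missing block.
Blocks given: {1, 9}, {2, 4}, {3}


U = {1, 2, 3, 4, 5, 6, 7, 8, 9, 10}
Shown blocks: {1, 9}, {2, 4}, {3}
A partition's blocks are pairwise disjoint and cover U, so the missing block = U \ (union of shown blocks).
Union of shown blocks: {1, 2, 3, 4, 9}
Missing block = U \ (union) = {5, 6, 7, 8, 10}

{5, 6, 7, 8, 10}


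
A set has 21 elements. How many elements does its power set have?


The set has 21 elements.
The power set contains all possible subsets.
|P(A)| = 2^|A| = 2^21 = 2097152

2097152


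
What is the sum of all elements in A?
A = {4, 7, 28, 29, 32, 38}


Set A = {4, 7, 28, 29, 32, 38}
Sum = 4 + 7 + 28 + 29 + 32 + 38 = 138

138


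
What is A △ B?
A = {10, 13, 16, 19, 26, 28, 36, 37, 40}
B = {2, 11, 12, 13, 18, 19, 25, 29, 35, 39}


Set A = {10, 13, 16, 19, 26, 28, 36, 37, 40}
Set B = {2, 11, 12, 13, 18, 19, 25, 29, 35, 39}
A △ B = (A \ B) ∪ (B \ A)
Elements in A but not B: {10, 16, 26, 28, 36, 37, 40}
Elements in B but not A: {2, 11, 12, 18, 25, 29, 35, 39}
A △ B = {2, 10, 11, 12, 16, 18, 25, 26, 28, 29, 35, 36, 37, 39, 40}

{2, 10, 11, 12, 16, 18, 25, 26, 28, 29, 35, 36, 37, 39, 40}


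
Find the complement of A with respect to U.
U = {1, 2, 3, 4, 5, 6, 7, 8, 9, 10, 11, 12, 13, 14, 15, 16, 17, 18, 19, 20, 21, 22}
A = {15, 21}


Universal set U = {1, 2, 3, 4, 5, 6, 7, 8, 9, 10, 11, 12, 13, 14, 15, 16, 17, 18, 19, 20, 21, 22}
Set A = {15, 21}
A' = U \ A = elements in U but not in A
Checking each element of U:
1 (not in A, include), 2 (not in A, include), 3 (not in A, include), 4 (not in A, include), 5 (not in A, include), 6 (not in A, include), 7 (not in A, include), 8 (not in A, include), 9 (not in A, include), 10 (not in A, include), 11 (not in A, include), 12 (not in A, include), 13 (not in A, include), 14 (not in A, include), 15 (in A, exclude), 16 (not in A, include), 17 (not in A, include), 18 (not in A, include), 19 (not in A, include), 20 (not in A, include), 21 (in A, exclude), 22 (not in A, include)
A' = {1, 2, 3, 4, 5, 6, 7, 8, 9, 10, 11, 12, 13, 14, 16, 17, 18, 19, 20, 22}

{1, 2, 3, 4, 5, 6, 7, 8, 9, 10, 11, 12, 13, 14, 16, 17, 18, 19, 20, 22}


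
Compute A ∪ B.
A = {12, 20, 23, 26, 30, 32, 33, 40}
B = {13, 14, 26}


Set A = {12, 20, 23, 26, 30, 32, 33, 40}
Set B = {13, 14, 26}
A ∪ B includes all elements in either set.
Elements from A: {12, 20, 23, 26, 30, 32, 33, 40}
Elements from B not already included: {13, 14}
A ∪ B = {12, 13, 14, 20, 23, 26, 30, 32, 33, 40}

{12, 13, 14, 20, 23, 26, 30, 32, 33, 40}


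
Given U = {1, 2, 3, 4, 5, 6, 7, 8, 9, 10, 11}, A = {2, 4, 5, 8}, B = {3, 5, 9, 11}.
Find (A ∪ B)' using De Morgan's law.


U = {1, 2, 3, 4, 5, 6, 7, 8, 9, 10, 11}
A = {2, 4, 5, 8}, B = {3, 5, 9, 11}
A ∪ B = {2, 3, 4, 5, 8, 9, 11}
(A ∪ B)' = U \ (A ∪ B) = {1, 6, 7, 10}
Verification via A' ∩ B': A' = {1, 3, 6, 7, 9, 10, 11}, B' = {1, 2, 4, 6, 7, 8, 10}
A' ∩ B' = {1, 6, 7, 10} ✓

{1, 6, 7, 10}


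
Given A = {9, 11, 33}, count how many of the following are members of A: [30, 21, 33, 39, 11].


Set A = {9, 11, 33}
Candidates: [30, 21, 33, 39, 11]
Check each candidate:
30 ∉ A, 21 ∉ A, 33 ∈ A, 39 ∉ A, 11 ∈ A
Count of candidates in A: 2

2


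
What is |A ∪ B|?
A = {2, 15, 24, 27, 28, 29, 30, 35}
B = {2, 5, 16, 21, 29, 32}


Set A = {2, 15, 24, 27, 28, 29, 30, 35}, |A| = 8
Set B = {2, 5, 16, 21, 29, 32}, |B| = 6
A ∩ B = {2, 29}, |A ∩ B| = 2
|A ∪ B| = |A| + |B| - |A ∩ B| = 8 + 6 - 2 = 12

12


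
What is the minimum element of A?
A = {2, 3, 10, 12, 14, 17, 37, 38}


Set A = {2, 3, 10, 12, 14, 17, 37, 38}
Elements in ascending order: 2, 3, 10, 12, 14, 17, 37, 38
The smallest element is 2.

2


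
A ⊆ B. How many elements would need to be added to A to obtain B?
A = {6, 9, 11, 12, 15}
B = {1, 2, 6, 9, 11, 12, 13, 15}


Set A = {6, 9, 11, 12, 15}, |A| = 5
Set B = {1, 2, 6, 9, 11, 12, 13, 15}, |B| = 8
Since A ⊆ B: B \ A = {1, 2, 13}
|B| - |A| = 8 - 5 = 3

3


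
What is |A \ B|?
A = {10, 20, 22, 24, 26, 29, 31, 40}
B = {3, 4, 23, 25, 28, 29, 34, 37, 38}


Set A = {10, 20, 22, 24, 26, 29, 31, 40}
Set B = {3, 4, 23, 25, 28, 29, 34, 37, 38}
A \ B = {10, 20, 22, 24, 26, 31, 40}
|A \ B| = 7

7


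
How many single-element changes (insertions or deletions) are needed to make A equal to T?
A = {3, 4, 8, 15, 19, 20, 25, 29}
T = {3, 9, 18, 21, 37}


Set A = {3, 4, 8, 15, 19, 20, 25, 29}
Set T = {3, 9, 18, 21, 37}
Elements to remove from A (in A, not in T): {4, 8, 15, 19, 20, 25, 29} → 7 removals
Elements to add to A (in T, not in A): {9, 18, 21, 37} → 4 additions
Total edits = 7 + 4 = 11

11


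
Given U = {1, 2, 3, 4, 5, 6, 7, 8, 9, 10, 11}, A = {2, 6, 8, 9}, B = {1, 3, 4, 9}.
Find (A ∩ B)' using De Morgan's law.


U = {1, 2, 3, 4, 5, 6, 7, 8, 9, 10, 11}
A = {2, 6, 8, 9}, B = {1, 3, 4, 9}
A ∩ B = {9}
(A ∩ B)' = U \ (A ∩ B) = {1, 2, 3, 4, 5, 6, 7, 8, 10, 11}
Verification via A' ∪ B': A' = {1, 3, 4, 5, 7, 10, 11}, B' = {2, 5, 6, 7, 8, 10, 11}
A' ∪ B' = {1, 2, 3, 4, 5, 6, 7, 8, 10, 11} ✓

{1, 2, 3, 4, 5, 6, 7, 8, 10, 11}


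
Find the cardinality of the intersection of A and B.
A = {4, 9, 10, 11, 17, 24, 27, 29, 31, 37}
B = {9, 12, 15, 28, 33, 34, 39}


Set A = {4, 9, 10, 11, 17, 24, 27, 29, 31, 37}
Set B = {9, 12, 15, 28, 33, 34, 39}
A ∩ B = {9}
|A ∩ B| = 1

1


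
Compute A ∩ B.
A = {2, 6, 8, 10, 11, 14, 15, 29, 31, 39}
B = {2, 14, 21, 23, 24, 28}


Set A = {2, 6, 8, 10, 11, 14, 15, 29, 31, 39}
Set B = {2, 14, 21, 23, 24, 28}
A ∩ B includes only elements in both sets.
Check each element of A against B:
2 ✓, 6 ✗, 8 ✗, 10 ✗, 11 ✗, 14 ✓, 15 ✗, 29 ✗, 31 ✗, 39 ✗
A ∩ B = {2, 14}

{2, 14}


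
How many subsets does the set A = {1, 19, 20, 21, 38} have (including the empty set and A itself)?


Set A = {1, 19, 20, 21, 38}
|A| = 5
The power set P(A) contains all subsets of A.
|P(A)| = 2^|A| = 2^5 = 32

32


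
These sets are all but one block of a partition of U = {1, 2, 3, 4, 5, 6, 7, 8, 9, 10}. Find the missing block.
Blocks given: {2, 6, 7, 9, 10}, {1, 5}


U = {1, 2, 3, 4, 5, 6, 7, 8, 9, 10}
Shown blocks: {2, 6, 7, 9, 10}, {1, 5}
A partition's blocks are pairwise disjoint and cover U, so the missing block = U \ (union of shown blocks).
Union of shown blocks: {1, 2, 5, 6, 7, 9, 10}
Missing block = U \ (union) = {3, 4, 8}

{3, 4, 8}


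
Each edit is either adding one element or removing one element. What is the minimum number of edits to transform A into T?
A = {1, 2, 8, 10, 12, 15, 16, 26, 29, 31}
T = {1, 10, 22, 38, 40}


Set A = {1, 2, 8, 10, 12, 15, 16, 26, 29, 31}
Set T = {1, 10, 22, 38, 40}
Elements to remove from A (in A, not in T): {2, 8, 12, 15, 16, 26, 29, 31} → 8 removals
Elements to add to A (in T, not in A): {22, 38, 40} → 3 additions
Total edits = 8 + 3 = 11

11


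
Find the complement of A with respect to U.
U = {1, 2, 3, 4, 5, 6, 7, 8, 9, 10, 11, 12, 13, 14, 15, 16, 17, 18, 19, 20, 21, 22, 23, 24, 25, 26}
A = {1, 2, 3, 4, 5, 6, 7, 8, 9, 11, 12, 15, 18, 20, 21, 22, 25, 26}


Universal set U = {1, 2, 3, 4, 5, 6, 7, 8, 9, 10, 11, 12, 13, 14, 15, 16, 17, 18, 19, 20, 21, 22, 23, 24, 25, 26}
Set A = {1, 2, 3, 4, 5, 6, 7, 8, 9, 11, 12, 15, 18, 20, 21, 22, 25, 26}
A' = U \ A = elements in U but not in A
Checking each element of U:
1 (in A, exclude), 2 (in A, exclude), 3 (in A, exclude), 4 (in A, exclude), 5 (in A, exclude), 6 (in A, exclude), 7 (in A, exclude), 8 (in A, exclude), 9 (in A, exclude), 10 (not in A, include), 11 (in A, exclude), 12 (in A, exclude), 13 (not in A, include), 14 (not in A, include), 15 (in A, exclude), 16 (not in A, include), 17 (not in A, include), 18 (in A, exclude), 19 (not in A, include), 20 (in A, exclude), 21 (in A, exclude), 22 (in A, exclude), 23 (not in A, include), 24 (not in A, include), 25 (in A, exclude), 26 (in A, exclude)
A' = {10, 13, 14, 16, 17, 19, 23, 24}

{10, 13, 14, 16, 17, 19, 23, 24}


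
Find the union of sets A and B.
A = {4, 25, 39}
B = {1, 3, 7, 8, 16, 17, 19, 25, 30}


Set A = {4, 25, 39}
Set B = {1, 3, 7, 8, 16, 17, 19, 25, 30}
A ∪ B includes all elements in either set.
Elements from A: {4, 25, 39}
Elements from B not already included: {1, 3, 7, 8, 16, 17, 19, 30}
A ∪ B = {1, 3, 4, 7, 8, 16, 17, 19, 25, 30, 39}

{1, 3, 4, 7, 8, 16, 17, 19, 25, 30, 39}


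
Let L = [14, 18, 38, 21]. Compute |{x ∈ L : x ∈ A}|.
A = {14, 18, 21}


Set A = {14, 18, 21}
Candidates: [14, 18, 38, 21]
Check each candidate:
14 ∈ A, 18 ∈ A, 38 ∉ A, 21 ∈ A
Count of candidates in A: 3

3


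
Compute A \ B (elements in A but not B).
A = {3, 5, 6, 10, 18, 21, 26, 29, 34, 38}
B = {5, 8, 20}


Set A = {3, 5, 6, 10, 18, 21, 26, 29, 34, 38}
Set B = {5, 8, 20}
A \ B includes elements in A that are not in B.
Check each element of A:
3 (not in B, keep), 5 (in B, remove), 6 (not in B, keep), 10 (not in B, keep), 18 (not in B, keep), 21 (not in B, keep), 26 (not in B, keep), 29 (not in B, keep), 34 (not in B, keep), 38 (not in B, keep)
A \ B = {3, 6, 10, 18, 21, 26, 29, 34, 38}

{3, 6, 10, 18, 21, 26, 29, 34, 38}


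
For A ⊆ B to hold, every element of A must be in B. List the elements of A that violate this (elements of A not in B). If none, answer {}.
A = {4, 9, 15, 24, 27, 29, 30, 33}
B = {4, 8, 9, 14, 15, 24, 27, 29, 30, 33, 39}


Set A = {4, 9, 15, 24, 27, 29, 30, 33}
Set B = {4, 8, 9, 14, 15, 24, 27, 29, 30, 33, 39}
Check each element of A against B:
4 ∈ B, 9 ∈ B, 15 ∈ B, 24 ∈ B, 27 ∈ B, 29 ∈ B, 30 ∈ B, 33 ∈ B
Elements of A not in B: {}

{}


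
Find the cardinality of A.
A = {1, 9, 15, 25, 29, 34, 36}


Set A = {1, 9, 15, 25, 29, 34, 36}
Listing elements: 1, 9, 15, 25, 29, 34, 36
Counting: 7 elements
|A| = 7

7


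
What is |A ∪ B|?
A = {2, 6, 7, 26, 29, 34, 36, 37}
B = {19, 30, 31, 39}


Set A = {2, 6, 7, 26, 29, 34, 36, 37}, |A| = 8
Set B = {19, 30, 31, 39}, |B| = 4
A ∩ B = {}, |A ∩ B| = 0
|A ∪ B| = |A| + |B| - |A ∩ B| = 8 + 4 - 0 = 12

12


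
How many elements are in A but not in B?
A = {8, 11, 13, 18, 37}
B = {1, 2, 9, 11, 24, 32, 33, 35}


Set A = {8, 11, 13, 18, 37}
Set B = {1, 2, 9, 11, 24, 32, 33, 35}
A \ B = {8, 13, 18, 37}
|A \ B| = 4

4


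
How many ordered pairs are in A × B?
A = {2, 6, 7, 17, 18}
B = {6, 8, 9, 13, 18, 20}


Set A = {2, 6, 7, 17, 18} has 5 elements.
Set B = {6, 8, 9, 13, 18, 20} has 6 elements.
|A × B| = |A| × |B| = 5 × 6 = 30

30


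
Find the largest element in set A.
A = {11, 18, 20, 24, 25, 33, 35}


Set A = {11, 18, 20, 24, 25, 33, 35}
Elements in ascending order: 11, 18, 20, 24, 25, 33, 35
The largest element is 35.

35


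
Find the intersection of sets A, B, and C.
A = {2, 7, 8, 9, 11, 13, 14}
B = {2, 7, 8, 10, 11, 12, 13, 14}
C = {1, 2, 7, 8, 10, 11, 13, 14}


Set A = {2, 7, 8, 9, 11, 13, 14}
Set B = {2, 7, 8, 10, 11, 12, 13, 14}
Set C = {1, 2, 7, 8, 10, 11, 13, 14}
First, A ∩ B = {2, 7, 8, 11, 13, 14}
Then, (A ∩ B) ∩ C = {2, 7, 8, 11, 13, 14}

{2, 7, 8, 11, 13, 14}


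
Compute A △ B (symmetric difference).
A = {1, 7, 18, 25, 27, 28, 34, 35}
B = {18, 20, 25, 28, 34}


Set A = {1, 7, 18, 25, 27, 28, 34, 35}
Set B = {18, 20, 25, 28, 34}
A △ B = (A \ B) ∪ (B \ A)
Elements in A but not B: {1, 7, 27, 35}
Elements in B but not A: {20}
A △ B = {1, 7, 20, 27, 35}

{1, 7, 20, 27, 35}


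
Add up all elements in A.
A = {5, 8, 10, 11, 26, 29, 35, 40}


Set A = {5, 8, 10, 11, 26, 29, 35, 40}
Sum = 5 + 8 + 10 + 11 + 26 + 29 + 35 + 40 = 164

164


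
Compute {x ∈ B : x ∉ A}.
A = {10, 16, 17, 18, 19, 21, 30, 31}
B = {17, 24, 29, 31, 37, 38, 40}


Set A = {10, 16, 17, 18, 19, 21, 30, 31}
Set B = {17, 24, 29, 31, 37, 38, 40}
Check each element of B against A:
17 ∈ A, 24 ∉ A (include), 29 ∉ A (include), 31 ∈ A, 37 ∉ A (include), 38 ∉ A (include), 40 ∉ A (include)
Elements of B not in A: {24, 29, 37, 38, 40}

{24, 29, 37, 38, 40}


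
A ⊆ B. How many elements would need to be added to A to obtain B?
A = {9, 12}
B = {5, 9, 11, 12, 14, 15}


Set A = {9, 12}, |A| = 2
Set B = {5, 9, 11, 12, 14, 15}, |B| = 6
Since A ⊆ B: B \ A = {5, 11, 14, 15}
|B| - |A| = 6 - 2 = 4

4


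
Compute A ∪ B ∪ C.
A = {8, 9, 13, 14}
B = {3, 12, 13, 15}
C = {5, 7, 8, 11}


Set A = {8, 9, 13, 14}
Set B = {3, 12, 13, 15}
Set C = {5, 7, 8, 11}
First, A ∪ B = {3, 8, 9, 12, 13, 14, 15}
Then, (A ∪ B) ∪ C = {3, 5, 7, 8, 9, 11, 12, 13, 14, 15}

{3, 5, 7, 8, 9, 11, 12, 13, 14, 15}


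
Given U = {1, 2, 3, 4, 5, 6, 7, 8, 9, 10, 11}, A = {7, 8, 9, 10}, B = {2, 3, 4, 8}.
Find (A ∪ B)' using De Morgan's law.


U = {1, 2, 3, 4, 5, 6, 7, 8, 9, 10, 11}
A = {7, 8, 9, 10}, B = {2, 3, 4, 8}
A ∪ B = {2, 3, 4, 7, 8, 9, 10}
(A ∪ B)' = U \ (A ∪ B) = {1, 5, 6, 11}
Verification via A' ∩ B': A' = {1, 2, 3, 4, 5, 6, 11}, B' = {1, 5, 6, 7, 9, 10, 11}
A' ∩ B' = {1, 5, 6, 11} ✓

{1, 5, 6, 11}


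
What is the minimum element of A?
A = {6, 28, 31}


Set A = {6, 28, 31}
Elements in ascending order: 6, 28, 31
The smallest element is 6.

6


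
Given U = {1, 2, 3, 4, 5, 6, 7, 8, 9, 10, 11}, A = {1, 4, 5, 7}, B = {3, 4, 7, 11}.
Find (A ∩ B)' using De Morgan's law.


U = {1, 2, 3, 4, 5, 6, 7, 8, 9, 10, 11}
A = {1, 4, 5, 7}, B = {3, 4, 7, 11}
A ∩ B = {4, 7}
(A ∩ B)' = U \ (A ∩ B) = {1, 2, 3, 5, 6, 8, 9, 10, 11}
Verification via A' ∪ B': A' = {2, 3, 6, 8, 9, 10, 11}, B' = {1, 2, 5, 6, 8, 9, 10}
A' ∪ B' = {1, 2, 3, 5, 6, 8, 9, 10, 11} ✓

{1, 2, 3, 5, 6, 8, 9, 10, 11}


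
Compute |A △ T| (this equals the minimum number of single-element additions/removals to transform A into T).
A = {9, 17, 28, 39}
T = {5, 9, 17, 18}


Set A = {9, 17, 28, 39}
Set T = {5, 9, 17, 18}
Elements to remove from A (in A, not in T): {28, 39} → 2 removals
Elements to add to A (in T, not in A): {5, 18} → 2 additions
Total edits = 2 + 2 = 4

4


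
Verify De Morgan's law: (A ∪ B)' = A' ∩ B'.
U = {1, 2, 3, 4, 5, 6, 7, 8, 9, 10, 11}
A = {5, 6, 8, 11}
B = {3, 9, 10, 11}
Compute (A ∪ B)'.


U = {1, 2, 3, 4, 5, 6, 7, 8, 9, 10, 11}
A = {5, 6, 8, 11}, B = {3, 9, 10, 11}
A ∪ B = {3, 5, 6, 8, 9, 10, 11}
(A ∪ B)' = U \ (A ∪ B) = {1, 2, 4, 7}
Verification via A' ∩ B': A' = {1, 2, 3, 4, 7, 9, 10}, B' = {1, 2, 4, 5, 6, 7, 8}
A' ∩ B' = {1, 2, 4, 7} ✓

{1, 2, 4, 7}


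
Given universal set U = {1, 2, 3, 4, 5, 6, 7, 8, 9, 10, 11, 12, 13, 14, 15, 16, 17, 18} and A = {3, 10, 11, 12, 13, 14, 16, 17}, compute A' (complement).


Universal set U = {1, 2, 3, 4, 5, 6, 7, 8, 9, 10, 11, 12, 13, 14, 15, 16, 17, 18}
Set A = {3, 10, 11, 12, 13, 14, 16, 17}
A' = U \ A = elements in U but not in A
Checking each element of U:
1 (not in A, include), 2 (not in A, include), 3 (in A, exclude), 4 (not in A, include), 5 (not in A, include), 6 (not in A, include), 7 (not in A, include), 8 (not in A, include), 9 (not in A, include), 10 (in A, exclude), 11 (in A, exclude), 12 (in A, exclude), 13 (in A, exclude), 14 (in A, exclude), 15 (not in A, include), 16 (in A, exclude), 17 (in A, exclude), 18 (not in A, include)
A' = {1, 2, 4, 5, 6, 7, 8, 9, 15, 18}

{1, 2, 4, 5, 6, 7, 8, 9, 15, 18}


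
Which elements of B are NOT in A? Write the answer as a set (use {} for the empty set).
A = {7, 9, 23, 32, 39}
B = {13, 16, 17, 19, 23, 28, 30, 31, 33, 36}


Set A = {7, 9, 23, 32, 39}
Set B = {13, 16, 17, 19, 23, 28, 30, 31, 33, 36}
Check each element of B against A:
13 ∉ A (include), 16 ∉ A (include), 17 ∉ A (include), 19 ∉ A (include), 23 ∈ A, 28 ∉ A (include), 30 ∉ A (include), 31 ∉ A (include), 33 ∉ A (include), 36 ∉ A (include)
Elements of B not in A: {13, 16, 17, 19, 28, 30, 31, 33, 36}

{13, 16, 17, 19, 28, 30, 31, 33, 36}


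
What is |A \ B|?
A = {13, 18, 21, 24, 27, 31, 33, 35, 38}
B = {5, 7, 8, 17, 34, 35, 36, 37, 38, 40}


Set A = {13, 18, 21, 24, 27, 31, 33, 35, 38}
Set B = {5, 7, 8, 17, 34, 35, 36, 37, 38, 40}
A \ B = {13, 18, 21, 24, 27, 31, 33}
|A \ B| = 7

7


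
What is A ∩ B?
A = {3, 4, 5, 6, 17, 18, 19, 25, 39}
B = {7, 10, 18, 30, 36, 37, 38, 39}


Set A = {3, 4, 5, 6, 17, 18, 19, 25, 39}
Set B = {7, 10, 18, 30, 36, 37, 38, 39}
A ∩ B includes only elements in both sets.
Check each element of A against B:
3 ✗, 4 ✗, 5 ✗, 6 ✗, 17 ✗, 18 ✓, 19 ✗, 25 ✗, 39 ✓
A ∩ B = {18, 39}

{18, 39}


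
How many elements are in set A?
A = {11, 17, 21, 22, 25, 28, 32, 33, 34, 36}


Set A = {11, 17, 21, 22, 25, 28, 32, 33, 34, 36}
Listing elements: 11, 17, 21, 22, 25, 28, 32, 33, 34, 36
Counting: 10 elements
|A| = 10

10


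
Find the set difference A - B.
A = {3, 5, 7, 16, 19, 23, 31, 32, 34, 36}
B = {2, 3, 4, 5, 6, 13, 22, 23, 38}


Set A = {3, 5, 7, 16, 19, 23, 31, 32, 34, 36}
Set B = {2, 3, 4, 5, 6, 13, 22, 23, 38}
A \ B includes elements in A that are not in B.
Check each element of A:
3 (in B, remove), 5 (in B, remove), 7 (not in B, keep), 16 (not in B, keep), 19 (not in B, keep), 23 (in B, remove), 31 (not in B, keep), 32 (not in B, keep), 34 (not in B, keep), 36 (not in B, keep)
A \ B = {7, 16, 19, 31, 32, 34, 36}

{7, 16, 19, 31, 32, 34, 36}


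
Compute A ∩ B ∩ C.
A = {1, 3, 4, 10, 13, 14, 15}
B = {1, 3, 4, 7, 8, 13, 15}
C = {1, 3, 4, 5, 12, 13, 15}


Set A = {1, 3, 4, 10, 13, 14, 15}
Set B = {1, 3, 4, 7, 8, 13, 15}
Set C = {1, 3, 4, 5, 12, 13, 15}
First, A ∩ B = {1, 3, 4, 13, 15}
Then, (A ∩ B) ∩ C = {1, 3, 4, 13, 15}

{1, 3, 4, 13, 15}


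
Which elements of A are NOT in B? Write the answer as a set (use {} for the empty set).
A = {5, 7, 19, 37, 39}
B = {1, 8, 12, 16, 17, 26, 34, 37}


Set A = {5, 7, 19, 37, 39}
Set B = {1, 8, 12, 16, 17, 26, 34, 37}
Check each element of A against B:
5 ∉ B (include), 7 ∉ B (include), 19 ∉ B (include), 37 ∈ B, 39 ∉ B (include)
Elements of A not in B: {5, 7, 19, 39}

{5, 7, 19, 39}


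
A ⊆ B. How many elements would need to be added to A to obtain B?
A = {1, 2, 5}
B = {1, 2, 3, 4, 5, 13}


Set A = {1, 2, 5}, |A| = 3
Set B = {1, 2, 3, 4, 5, 13}, |B| = 6
Since A ⊆ B: B \ A = {3, 4, 13}
|B| - |A| = 6 - 3 = 3

3


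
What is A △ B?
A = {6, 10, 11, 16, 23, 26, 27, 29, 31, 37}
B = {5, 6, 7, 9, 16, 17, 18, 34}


Set A = {6, 10, 11, 16, 23, 26, 27, 29, 31, 37}
Set B = {5, 6, 7, 9, 16, 17, 18, 34}
A △ B = (A \ B) ∪ (B \ A)
Elements in A but not B: {10, 11, 23, 26, 27, 29, 31, 37}
Elements in B but not A: {5, 7, 9, 17, 18, 34}
A △ B = {5, 7, 9, 10, 11, 17, 18, 23, 26, 27, 29, 31, 34, 37}

{5, 7, 9, 10, 11, 17, 18, 23, 26, 27, 29, 31, 34, 37}
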